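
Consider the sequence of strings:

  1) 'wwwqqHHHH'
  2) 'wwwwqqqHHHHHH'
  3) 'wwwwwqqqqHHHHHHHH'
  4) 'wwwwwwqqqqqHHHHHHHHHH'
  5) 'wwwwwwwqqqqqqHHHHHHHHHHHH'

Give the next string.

The n-th term is n+1 w's then n q's then 2n H's, where the shown terms are n = 2, 3, 4, 5, 6.
At n = 7 the blocks have lengths 8, 7, 14.

wwwwwwwwqqqqqqqHHHHHHHHHHHHHH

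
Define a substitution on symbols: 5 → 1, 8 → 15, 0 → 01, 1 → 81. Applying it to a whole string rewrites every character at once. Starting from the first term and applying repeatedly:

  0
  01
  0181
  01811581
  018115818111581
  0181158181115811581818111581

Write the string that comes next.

Replace each of the 28 characters of 0181158181115811581818111581 in place — 01 81 15 81 81 1 15 81 15 81 81 81 1 15 81 81 1 15 81 15 81 15 81 81 81 1 15 81 — and concatenate.

0181158181115811581818111581811158115811581818111581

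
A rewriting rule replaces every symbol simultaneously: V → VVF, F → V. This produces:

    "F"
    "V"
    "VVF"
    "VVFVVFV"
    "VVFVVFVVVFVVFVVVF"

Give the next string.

Rewriting the 17 symbols of VVFVVFVVVFVVFVVVF one by one yields VVF VVF V VVF VVF V VVF VVF VVF V VVF VVF V VVF VVF VVF V; concatenated:

VVFVVFVVVFVVFVVVFVVFVVFVVVFVVFVVVFVVFVVFV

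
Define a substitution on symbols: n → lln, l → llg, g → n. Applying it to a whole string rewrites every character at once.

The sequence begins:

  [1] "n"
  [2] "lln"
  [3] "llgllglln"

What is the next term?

Apply φ to llgllglln symbol by symbol: l→llg, l→llg, g→n, l→llg, l→llg, g→n, l→llg, l→llg, n→lln; joined: llg llg n llg llg n llg llg lln.

llgllgnllgllgnllgllglln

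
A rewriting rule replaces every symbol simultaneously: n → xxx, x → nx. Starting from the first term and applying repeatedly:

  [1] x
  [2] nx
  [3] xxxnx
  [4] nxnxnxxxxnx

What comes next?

Expanding nxnxnxxxxnx: n→xxx, x→nx, n→xxx, x→nx, n→xxx, x→nx, x→nx, x→nx, x→nx, n→xxx, x→nx. Concatenated: xxx nx xxx nx xxx nx nx nx nx xxx nx.

xxxnxxxxnxxxxnxnxnxnxxxxnx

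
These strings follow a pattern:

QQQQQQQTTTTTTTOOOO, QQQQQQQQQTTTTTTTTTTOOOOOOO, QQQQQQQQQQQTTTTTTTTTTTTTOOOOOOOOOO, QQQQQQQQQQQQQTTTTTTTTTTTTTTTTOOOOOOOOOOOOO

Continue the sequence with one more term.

Term n consists of 2n+3 Q's, followed by 3n+1 T's, followed by 3n-2 O's, where the shown terms are n = 2, 3, 4, 5.
Setting n = 6 gives 15, 19, 16 characters in each block.

QQQQQQQQQQQQQQQTTTTTTTTTTTTTTTTTTTOOOOOOOOOOOOOOOO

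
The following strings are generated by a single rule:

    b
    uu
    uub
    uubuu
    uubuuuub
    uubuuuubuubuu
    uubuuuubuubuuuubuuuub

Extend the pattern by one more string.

From term 3 onward, concatenate the last term with the second-to-last: uu·b = uub, uub·uu = uubuu, …
The next term joins uubuuuubuubuuuubuuuub and uubuuuubuubuu.

uubuuuubuubuuuubuuuubuubuuuubuubuu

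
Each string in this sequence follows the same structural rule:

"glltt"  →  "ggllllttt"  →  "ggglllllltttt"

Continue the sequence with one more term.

Term n consists of n g's, followed by 2n l's, followed by n+1 t's (n = 1, 2, …).
For the next term, n = 4, so the run lengths are 4, 8, 5.

ggggllllllllttttt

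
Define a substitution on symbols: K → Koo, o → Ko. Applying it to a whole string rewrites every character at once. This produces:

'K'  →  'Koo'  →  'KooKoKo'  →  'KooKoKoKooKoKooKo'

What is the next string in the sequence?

φ(KooKoKoKooKoKooKo) expands symbol-by-symbol to Koo Ko Ko Koo Ko Koo Ko Koo Ko Ko Koo Ko Koo Ko Ko Koo Ko; joining the 17 pieces gives the next term.

KooKoKoKooKoKooKoKooKoKoKooKoKooKoKoKooKo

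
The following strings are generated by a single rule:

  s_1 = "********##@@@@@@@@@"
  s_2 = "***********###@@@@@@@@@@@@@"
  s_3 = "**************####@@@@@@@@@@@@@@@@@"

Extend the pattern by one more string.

*****************#####@@@@@@@@@@@@@@@@@@@@@

The n-th term is 3n+2 *'s then n #'s then 4n+1 @'s, where the shown terms are n = 2, 3, 4.
For the next term, n = 5, so the run lengths are 17, 5, 21.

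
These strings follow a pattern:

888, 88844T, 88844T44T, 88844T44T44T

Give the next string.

Each term is the previous one with 44T appended.
Applying this once more to 88844T44T44T:

88844T44T44T44T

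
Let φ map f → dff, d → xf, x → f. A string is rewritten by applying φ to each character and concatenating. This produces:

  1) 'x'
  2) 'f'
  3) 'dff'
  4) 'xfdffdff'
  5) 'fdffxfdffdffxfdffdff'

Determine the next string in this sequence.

dffxfdffdfffdffxfdffdffxfdffdfffdffxfdffdffxfdffdff

Applying the rule to each of the 20 symbols of fdffxfdffdffxfdffdff gives the pieces dff xf dff dff f dff xf dff dff xf dff dff f dff xf dff dff xf dff dff, which concatenate to the answer.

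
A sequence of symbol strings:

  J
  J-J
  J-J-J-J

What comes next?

s(k+1) = s(k)·-·s(k) — each term doubles the last with '-' between the halves.
One more doubling of J-J-J-J gives the answer.

J-J-J-J-J-J-J-J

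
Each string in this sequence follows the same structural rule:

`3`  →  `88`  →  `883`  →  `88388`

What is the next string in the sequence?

Each term (from the third on) is the previous term followed by the one before it: term 3 = 88·3 = 883.
The next term joins 88388 and 883.

88388883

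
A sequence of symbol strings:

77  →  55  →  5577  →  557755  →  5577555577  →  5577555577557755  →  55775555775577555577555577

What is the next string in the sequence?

557755557755775555775555775577555577557755

Each term (from the third on) is the previous term followed by the one before it: term 3 = 55·77 = 5577.
So term 8 is 55775555775577555577555577·5577555577557755.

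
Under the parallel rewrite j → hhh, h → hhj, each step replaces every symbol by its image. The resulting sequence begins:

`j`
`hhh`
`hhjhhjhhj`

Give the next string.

hhjhhjhhhhhjhhjhhhhhjhhjhhh

Expanding hhjhhjhhj: h→hhj, h→hhj, j→hhh, h→hhj, h→hhj, j→hhh, h→hhj, h→hhj, j→hhh. Concatenated: hhj hhj hhh hhj hhj hhh hhj hhj hhh.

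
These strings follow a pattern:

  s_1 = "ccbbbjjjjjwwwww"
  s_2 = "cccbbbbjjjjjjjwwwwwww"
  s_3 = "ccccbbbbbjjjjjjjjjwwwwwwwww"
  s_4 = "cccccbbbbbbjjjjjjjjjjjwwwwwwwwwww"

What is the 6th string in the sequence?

cccccccbbbbbbbbjjjjjjjjjjjjjjjwwwwwwwwwwwwwww

Reading off run lengths: c runs 2, 3, 4, 5; b runs 3, 4, 5, 6; j runs 5, 7, 9, 11; w runs 5, 7, 9, 11 — each is linear in n, where the shown terms are n = 2, 3, 4, 5.
At n = 7 the blocks have lengths 7, 8, 15, 15.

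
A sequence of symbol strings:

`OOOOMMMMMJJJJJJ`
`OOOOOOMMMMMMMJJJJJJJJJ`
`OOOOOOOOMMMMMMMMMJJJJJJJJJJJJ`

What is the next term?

Each string has the form O^{2n} M^{2n+1} J^{3n}, where the shown terms are n = 2, 3, 4.
For the next term, n = 5, so the run lengths are 10, 11, 15.

OOOOOOOOOOMMMMMMMMMMMJJJJJJJJJJJJJJJ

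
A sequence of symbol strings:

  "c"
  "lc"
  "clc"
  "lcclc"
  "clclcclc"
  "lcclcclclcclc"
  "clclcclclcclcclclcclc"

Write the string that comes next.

lcclcclclcclcclclcclclcclcclclcclc

Each term (from the third on) is the two preceding terms concatenated in order: term 3 = c·lc = clc.
The next term joins lcclcclclcclc and clclcclclcclcclclcclc.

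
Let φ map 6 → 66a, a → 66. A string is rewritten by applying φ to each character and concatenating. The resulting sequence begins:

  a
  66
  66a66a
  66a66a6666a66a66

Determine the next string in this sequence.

Replace each of the 16 characters of 66a66a6666a66a66 in place — 66a 66a 66 66a 66a 66 66a 66a 66a 66a 66 66a 66a 66 66a 66a — and concatenate.

66a66a6666a66a6666a66a66a66a6666a66a6666a66a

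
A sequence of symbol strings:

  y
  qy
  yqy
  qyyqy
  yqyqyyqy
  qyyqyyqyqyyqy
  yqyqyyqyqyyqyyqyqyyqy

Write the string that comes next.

qyyqyyqyqyyqyyqyqyyqyqyyqyyqyqyyqy

This is a Fibonacci-style word recurrence s(k) = s(k−2)·s(k−1): e.g. y·qy = yqy.
The next term joins qyyqyyqyqyyqy and yqyqyyqyqyyqyyqyqyyqy.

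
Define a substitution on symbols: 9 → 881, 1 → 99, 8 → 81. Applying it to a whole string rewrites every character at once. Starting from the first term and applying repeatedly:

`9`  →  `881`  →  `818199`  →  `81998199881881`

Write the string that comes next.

Rewriting the 14 symbols of 81998199881881 one by one yields 81 99 881 881 81 99 881 881 81 81 99 81 81 99; concatenated:

81998818818199881881818199818199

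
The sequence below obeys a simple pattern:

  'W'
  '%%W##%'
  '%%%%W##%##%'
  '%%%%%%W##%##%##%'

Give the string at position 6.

%%%%%%%%%%W##%##%##%##%##%

s(k+1) = %%·s(k)·##%, so each term gains %% as a prefix and ##% as a suffix.
From %%%%%%W##%##%##%, 2 further steps: %%%%%%W##%##%##% → %%%%%%%%W##%##%##%##% → (answer).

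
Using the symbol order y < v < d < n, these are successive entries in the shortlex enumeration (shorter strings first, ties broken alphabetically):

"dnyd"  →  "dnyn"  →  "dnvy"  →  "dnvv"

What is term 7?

Advancing 3 positions from dnvv through dnvv → dnvd → dnvn reaches term 7.

dndy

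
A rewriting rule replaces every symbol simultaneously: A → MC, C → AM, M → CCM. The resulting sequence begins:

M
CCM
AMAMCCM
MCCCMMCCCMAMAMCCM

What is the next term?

φ(MCCCMMCCCMAMAMCCM) expands symbol-by-symbol to CCM AM AM AM CCM CCM AM AM AM CCM MC CCM MC CCM AM AM CCM; joining the 17 pieces gives the next term.

CCMAMAMAMCCMCCMAMAMAMCCMMCCCMMCCCMAMAMCCM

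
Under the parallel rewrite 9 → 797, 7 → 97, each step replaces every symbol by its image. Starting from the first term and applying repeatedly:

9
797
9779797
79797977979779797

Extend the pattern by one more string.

φ(79797977979779797) expands symbol-by-symbol to 97 797 97 797 97 797 97 97 797 97 797 97 97 797 97 797 97; joining the 17 pieces gives the next term.

97797977979779797977979779797977979779797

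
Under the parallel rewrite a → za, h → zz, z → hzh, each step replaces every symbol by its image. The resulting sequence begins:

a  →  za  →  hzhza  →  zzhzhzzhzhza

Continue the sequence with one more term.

Expanding zzhzhzzhzhza: z→hzh, z→hzh, h→zz, z→hzh, h→zz, z→hzh, z→hzh, h→zz, z→hzh, h→zz, z→hzh, a→za. Concatenated: hzh hzh zz hzh zz hzh hzh zz hzh zz hzh za.

hzhhzhzzhzhzzhzhhzhzzhzhzzhzhza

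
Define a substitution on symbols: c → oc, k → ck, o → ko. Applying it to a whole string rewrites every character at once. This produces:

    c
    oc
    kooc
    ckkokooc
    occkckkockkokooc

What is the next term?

Rewriting the 16 symbols of occkckkockkokooc one by one yields ko oc oc ck oc ck ck ko oc ck ck ko ck ko ko oc; concatenated:

koococckocckckkoocckckkockkokooc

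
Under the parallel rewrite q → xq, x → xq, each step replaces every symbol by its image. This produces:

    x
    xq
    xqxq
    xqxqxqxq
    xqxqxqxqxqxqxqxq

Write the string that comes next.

xqxqxqxqxqxqxqxqxqxqxqxqxqxqxqxq

φ(xqxqxqxqxqxqxqxq) expands symbol-by-symbol to xq xq xq xq xq xq xq xq xq xq xq xq xq xq xq xq; joining the 16 pieces gives the next term.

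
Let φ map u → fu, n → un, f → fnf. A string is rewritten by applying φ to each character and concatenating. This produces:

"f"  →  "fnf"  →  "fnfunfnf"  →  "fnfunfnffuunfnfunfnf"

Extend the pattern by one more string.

Rewriting the 20 symbols of fnfunfnffuunfnfunfnf one by one yields fnf un fnf fu un fnf un fnf fnf fu fu un fnf un fnf fu un fnf un fnf; concatenated:

fnfunfnffuunfnfunfnffnffufuunfnfunfnffuunfnfunfnf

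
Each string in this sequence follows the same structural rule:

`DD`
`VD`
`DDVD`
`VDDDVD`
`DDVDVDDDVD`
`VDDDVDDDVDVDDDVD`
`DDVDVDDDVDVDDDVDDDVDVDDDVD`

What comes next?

VDDDVDDDVDVDDDVDDDVDVDDDVDVDDDVDDDVDVDDDVD

This is a Fibonacci-style word recurrence s(k) = s(k−2)·s(k−1): e.g. DD·VD = DDVD.
Continuing: VDDDVDDDVDVDDDVD · DDVDVDDDVDVDDDVDDDVDVDDDVD gives term 8.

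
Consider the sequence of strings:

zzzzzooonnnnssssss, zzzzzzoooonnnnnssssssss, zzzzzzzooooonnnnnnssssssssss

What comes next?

Term n consists of n+2 z's, followed by n o's, followed by n+1 n's, followed by 2n s's, where the shown terms are n = 3, 4, 5.
For the next term, n = 6, so the run lengths are 8, 6, 7, 12.

zzzzzzzzoooooonnnnnnnssssssssssss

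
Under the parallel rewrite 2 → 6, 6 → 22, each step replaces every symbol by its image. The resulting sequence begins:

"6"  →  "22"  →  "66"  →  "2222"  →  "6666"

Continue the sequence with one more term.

22222222

Apply φ to 6666 symbol by symbol: 6→22, 6→22, 6→22, 6→22; joined: 22 22 22 22.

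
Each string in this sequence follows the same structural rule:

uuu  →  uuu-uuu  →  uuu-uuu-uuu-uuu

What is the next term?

Every step duplicates the string with '-' between the halves.
Doubling uuu-uuu-uuu-uuu with '-' between the halves:

uuu-uuu-uuu-uuu-uuu-uuu-uuu-uuu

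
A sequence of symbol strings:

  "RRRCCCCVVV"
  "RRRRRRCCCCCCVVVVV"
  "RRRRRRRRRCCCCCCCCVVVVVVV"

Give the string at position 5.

Term n consists of 3n R's, followed by 2n+2 C's, followed by 2n+1 V's (n = 1, 2, …).
At n = 5 the blocks have lengths 15, 12, 11.

RRRRRRRRRRRRRRRCCCCCCCCCCCCVVVVVVVVVVV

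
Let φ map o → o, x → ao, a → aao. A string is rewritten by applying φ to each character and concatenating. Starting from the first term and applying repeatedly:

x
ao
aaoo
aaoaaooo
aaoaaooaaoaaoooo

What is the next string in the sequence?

aaoaaooaaoaaoooaaoaaooaaoaaooooo

φ(aaoaaooaaoaaoooo) expands symbol-by-symbol to aao aao o aao aao o o aao aao o aao aao o o o o; joining the 16 pieces gives the next term.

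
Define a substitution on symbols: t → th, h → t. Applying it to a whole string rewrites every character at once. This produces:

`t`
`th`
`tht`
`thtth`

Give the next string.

thtththt

Expanding thtth: t→th, h→t, t→th, t→th, h→t. Concatenated: th t th th t.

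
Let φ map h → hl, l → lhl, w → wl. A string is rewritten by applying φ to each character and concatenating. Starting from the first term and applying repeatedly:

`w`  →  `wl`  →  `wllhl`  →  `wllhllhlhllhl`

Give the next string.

Replace each of the 13 characters of wllhllhlhllhl in place — wl lhl lhl hl lhl lhl hl lhl hl lhl lhl hl lhl — and concatenate.

wllhllhlhllhllhlhllhlhllhllhlhllhl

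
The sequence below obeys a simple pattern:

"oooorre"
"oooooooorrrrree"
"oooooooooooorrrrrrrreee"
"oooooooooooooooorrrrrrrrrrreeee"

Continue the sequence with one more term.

oooooooooooooooooooorrrrrrrrrrrrrreeeee

Reading off run lengths: o runs 4, 8, 12, 16; r runs 2, 5, 8, 11; e runs 1, 2, 3, 4 — each is linear in n (n = 1, 2, …).
For the next term, n = 5, so the run lengths are 20, 14, 5.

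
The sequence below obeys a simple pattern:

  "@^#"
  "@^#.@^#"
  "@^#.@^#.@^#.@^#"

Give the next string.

@^#.@^#.@^#.@^#.@^#.@^#.@^#.@^#

s(k+1) = s(k)·.·s(k) — each term doubles the last with '.' between the halves.
So the next term is two copies of @^#.@^#.@^#.@^# with '.' between the halves.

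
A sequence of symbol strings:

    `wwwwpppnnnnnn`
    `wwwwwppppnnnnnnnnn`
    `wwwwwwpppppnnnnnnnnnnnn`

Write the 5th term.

wwwwwwwwpppppppnnnnnnnnnnnnnnnnnn

Term n consists of n+2 w's, followed by n+1 p's, followed by 3n n's, where the shown terms are n = 2, 3, 4.
At n = 6 the blocks have lengths 8, 7, 18.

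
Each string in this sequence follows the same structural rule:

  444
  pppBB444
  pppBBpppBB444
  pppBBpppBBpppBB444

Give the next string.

pppBBpppBBpppBBpppBB444

Every step adds pppBB at the front: s(k+1) = pppBB·s(k).
One more step from pppBBpppBBpppBB444 gives the answer.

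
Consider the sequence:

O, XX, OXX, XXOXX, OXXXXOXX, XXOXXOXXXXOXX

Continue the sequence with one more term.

This is a Fibonacci-style word recurrence s(k) = s(k−2)·s(k−1): e.g. O·XX = OXX.
So term 7 is OXXXXOXX·XXOXXOXXXXOXX.

OXXXXOXXXXOXXOXXXXOXX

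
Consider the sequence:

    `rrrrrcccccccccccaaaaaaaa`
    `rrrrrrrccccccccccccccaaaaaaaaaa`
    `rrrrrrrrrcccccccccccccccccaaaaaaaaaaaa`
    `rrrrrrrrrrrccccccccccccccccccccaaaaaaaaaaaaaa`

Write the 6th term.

Term n consists of 2n-1 r's, followed by 3n+2 c's, followed by 2n+2 a's, where the shown terms are n = 3, 4, 5, 6.
At n = 8 the blocks have lengths 15, 26, 18.

rrrrrrrrrrrrrrrccccccccccccccccccccccccccaaaaaaaaaaaaaaaaaa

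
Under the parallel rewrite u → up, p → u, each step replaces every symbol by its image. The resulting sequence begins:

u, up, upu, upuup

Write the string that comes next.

Apply φ to upuup symbol by symbol: u→up, p→u, u→up, u→up, p→u; joined: up u up up u.

upuupupu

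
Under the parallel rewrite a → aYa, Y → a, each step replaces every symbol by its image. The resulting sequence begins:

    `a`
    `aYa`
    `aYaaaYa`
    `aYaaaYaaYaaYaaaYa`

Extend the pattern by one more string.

φ(aYaaaYaaYaaYaaaYa) expands symbol-by-symbol to aYa a aYa aYa aYa a aYa aYa a aYa aYa a aYa aYa aYa a aYa; joining the 17 pieces gives the next term.

aYaaaYaaYaaYaaaYaaYaaaYaaYaaaYaaYaaYaaaYa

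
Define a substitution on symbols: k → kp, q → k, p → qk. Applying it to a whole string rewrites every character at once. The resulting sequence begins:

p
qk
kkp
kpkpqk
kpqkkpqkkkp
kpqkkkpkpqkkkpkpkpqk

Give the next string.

Applying the rule to each of the 20 symbols of kpqkkkpkpqkkkpkpkpqk gives the pieces kp qk k kp kp kp qk kp qk k kp kp kp qk kp qk kp qk k kp, which concatenate to the answer.

kpqkkkpkpkpqkkpqkkkpkpkpqkkpqkkpqkkkp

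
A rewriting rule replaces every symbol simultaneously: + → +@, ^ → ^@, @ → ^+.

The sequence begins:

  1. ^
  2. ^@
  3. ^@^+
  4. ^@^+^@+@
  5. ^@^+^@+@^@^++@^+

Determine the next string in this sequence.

^@^+^@+@^@^++@^+^@^+^@+@+@^+^@+@

Applying the rule to each of the 16 symbols of ^@^+^@+@^@^++@^+ gives the pieces ^@ ^+ ^@ +@ ^@ ^+ +@ ^+ ^@ ^+ ^@ +@ +@ ^+ ^@ +@, which concatenate to the answer.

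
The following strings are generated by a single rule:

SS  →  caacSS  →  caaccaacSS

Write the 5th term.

caaccaaccaaccaacSS

The strings grow by a fixed prefix caac each time.
From caaccaacSS, 2 further steps: caaccaacSS → caaccaaccaacSS → (answer).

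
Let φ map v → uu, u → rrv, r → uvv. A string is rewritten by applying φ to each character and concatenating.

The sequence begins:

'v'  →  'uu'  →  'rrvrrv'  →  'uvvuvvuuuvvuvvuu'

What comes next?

Replace each of the 16 characters of uvvuvvuuuvvuvvuu in place — rrv uu uu rrv uu uu rrv rrv rrv uu uu rrv uu uu rrv rrv — and concatenate.

rrvuuuurrvuuuurrvrrvrrvuuuurrvuuuurrvrrv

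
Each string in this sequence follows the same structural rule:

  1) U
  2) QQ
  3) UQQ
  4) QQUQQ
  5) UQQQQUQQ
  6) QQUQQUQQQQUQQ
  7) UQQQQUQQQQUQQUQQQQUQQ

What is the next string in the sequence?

QQUQQUQQQQUQQUQQQQUQQQQUQQUQQQQUQQ

Each term (from the third on) is the two preceding terms concatenated in order: term 3 = U·QQ = UQQ.
The next term joins QQUQQUQQQQUQQ and UQQQQUQQQQUQQUQQQQUQQ.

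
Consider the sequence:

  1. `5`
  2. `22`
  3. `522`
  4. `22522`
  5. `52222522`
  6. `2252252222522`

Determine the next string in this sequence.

522225222252252222522

Each term (from the third on) is the two preceding terms concatenated in order: term 3 = 5·22 = 522.
So term 7 is 52222522·2252252222522.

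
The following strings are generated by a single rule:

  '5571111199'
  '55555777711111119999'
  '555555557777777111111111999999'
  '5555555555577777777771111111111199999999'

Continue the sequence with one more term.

55555555555555777777777777711111111111119999999999

The n-th term is 3n-1 5's then 3n-2 7's then 2n+3 1's then 2n 9's (n = 1, 2, …).
Setting n = 5 gives 14, 13, 13, 10 characters in each block.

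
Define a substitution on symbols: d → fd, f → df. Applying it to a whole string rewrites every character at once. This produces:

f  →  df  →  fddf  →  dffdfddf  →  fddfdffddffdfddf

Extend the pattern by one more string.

dffdfddffddfdffdfddfdffddffdfddf

Replace each of the 16 characters of fddfdffddffdfddf in place — df fd fd df fd df df fd fd df df fd df fd fd df — and concatenate.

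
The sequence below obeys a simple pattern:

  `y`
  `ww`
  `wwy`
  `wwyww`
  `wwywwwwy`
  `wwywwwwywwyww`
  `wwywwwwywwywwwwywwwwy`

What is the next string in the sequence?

wwywwwwywwywwwwywwwwywwywwwwywwyww

From term 3 onward, concatenate the last term with the second-to-last: ww·y = wwy, wwy·ww = wwyww, …
The next term joins wwywwwwywwywwwwywwwwy and wwywwwwywwyww.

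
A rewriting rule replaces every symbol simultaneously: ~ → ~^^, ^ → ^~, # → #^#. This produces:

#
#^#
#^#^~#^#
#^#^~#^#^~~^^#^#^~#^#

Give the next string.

Replace each of the 21 characters of #^#^~#^#^~~^^#^#^~#^# in place — #^# ^~ #^# ^~ ~^^ #^# ^~ #^# ^~ ~^^ ~^^ ^~ ^~ #^# ^~ #^# ^~ ~^^ #^# ^~ #^# — and concatenate.

#^#^~#^#^~~^^#^#^~#^#^~~^^~^^^~^~#^#^~#^#^~~^^#^#^~#^#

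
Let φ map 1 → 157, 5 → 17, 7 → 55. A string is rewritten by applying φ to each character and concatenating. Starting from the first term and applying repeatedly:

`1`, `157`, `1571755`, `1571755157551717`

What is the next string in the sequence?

Replace each of the 16 characters of 1571755157551717 in place — 157 17 55 157 55 17 17 157 17 55 17 17 157 55 157 55 — and concatenate.

1571755157551717157175517171575515755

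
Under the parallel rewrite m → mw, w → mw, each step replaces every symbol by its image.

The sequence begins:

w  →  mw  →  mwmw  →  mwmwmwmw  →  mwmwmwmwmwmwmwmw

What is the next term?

mwmwmwmwmwmwmwmwmwmwmwmwmwmwmwmw

Replace each of the 16 characters of mwmwmwmwmwmwmwmw in place — mw mw mw mw mw mw mw mw mw mw mw mw mw mw mw mw — and concatenate.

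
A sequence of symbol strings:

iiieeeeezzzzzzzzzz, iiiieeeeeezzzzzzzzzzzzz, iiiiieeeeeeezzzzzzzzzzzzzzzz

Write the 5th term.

Each string has the form i^{n} e^{n+2} z^{3n+1}, where the shown terms are n = 3, 4, 5.
For term 5, n = 7, so the run lengths are 7, 9, 22.

iiiiiiieeeeeeeeezzzzzzzzzzzzzzzzzzzzzz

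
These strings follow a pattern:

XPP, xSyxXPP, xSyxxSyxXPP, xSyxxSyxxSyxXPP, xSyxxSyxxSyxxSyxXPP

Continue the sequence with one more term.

The strings grow by a fixed prefix xSyx each time.
So the next term is xSyx·xSyxxSyxxSyxxSyxXPP.

xSyxxSyxxSyxxSyxxSyxXPP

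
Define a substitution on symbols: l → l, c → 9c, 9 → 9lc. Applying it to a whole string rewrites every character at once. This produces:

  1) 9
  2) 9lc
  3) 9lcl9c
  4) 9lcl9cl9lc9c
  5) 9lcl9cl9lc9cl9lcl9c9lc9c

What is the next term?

Rewriting the 24 symbols of 9lcl9cl9lc9cl9lcl9c9lc9c one by one yields 9lc l 9c l 9lc 9c l 9lc l 9c 9lc 9c l 9lc l 9c l 9lc 9c 9lc l 9c 9lc 9c; concatenated:

9lcl9cl9lc9cl9lcl9c9lc9cl9lcl9cl9lc9c9lcl9c9lc9c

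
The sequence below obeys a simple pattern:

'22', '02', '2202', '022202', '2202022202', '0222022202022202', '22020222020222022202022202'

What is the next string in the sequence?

Each term (from the third on) is the two preceding terms concatenated in order: term 3 = 22·02 = 2202.
So term 8 is 0222022202022202·22020222020222022202022202.

022202220202220222020222020222022202022202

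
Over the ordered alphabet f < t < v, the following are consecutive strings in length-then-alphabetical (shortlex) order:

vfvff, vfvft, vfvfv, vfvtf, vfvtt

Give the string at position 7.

vfvvf

Continuing the enumeration 2 steps past vfvtt: vfvtt → vfvtv → (answer).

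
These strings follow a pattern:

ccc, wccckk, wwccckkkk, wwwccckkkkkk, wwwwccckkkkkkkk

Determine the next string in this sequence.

s(k+1) = w·s(k)·kk, so each term gains w as a prefix and kk as a suffix.
One more step from wwwwccckkkkkkkk gives the answer.

wwwwwccckkkkkkkkkk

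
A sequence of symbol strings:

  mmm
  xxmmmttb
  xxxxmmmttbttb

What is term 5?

Each term wraps the previous one in xx on the left and ttb on the right.
From xxxxmmmttbttb, 2 further steps: xxxxmmmttbttb → xxxxxxmmmttbttbttb → (answer).

xxxxxxxxmmmttbttbttbttb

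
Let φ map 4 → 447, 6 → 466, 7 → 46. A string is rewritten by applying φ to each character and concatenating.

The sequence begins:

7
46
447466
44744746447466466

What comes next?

Rewriting the 17 symbols of 44744746447466466 one by one yields 447 447 46 447 447 46 447 466 447 447 46 447 466 466 447 466 466; concatenated:

447447464474474644746644744746447466466447466466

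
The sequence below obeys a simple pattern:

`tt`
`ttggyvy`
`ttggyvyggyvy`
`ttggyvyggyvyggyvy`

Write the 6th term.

The strings grow by a fixed suffix ggyvy each time.
From ttggyvyggyvyggyvy, 2 further steps: ttggyvyggyvyggyvy → ttggyvyggyvyggyvyggyvy → (answer).

ttggyvyggyvyggyvyggyvyggyvy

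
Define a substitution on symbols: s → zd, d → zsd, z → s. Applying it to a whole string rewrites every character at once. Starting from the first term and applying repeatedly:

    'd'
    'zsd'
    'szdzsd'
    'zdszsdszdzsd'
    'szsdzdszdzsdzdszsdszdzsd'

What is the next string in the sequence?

zdszdzsdszsdzdszsdszdzsdszsdzdszdzsdzdszsdszdzsd

Replace each of the 24 characters of szsdzdszdzsdzdszsdszdzsd in place — zd s zd zsd s zsd zd s zsd s zd zsd s zsd zd s zd zsd zd s zsd s zd zsd — and concatenate.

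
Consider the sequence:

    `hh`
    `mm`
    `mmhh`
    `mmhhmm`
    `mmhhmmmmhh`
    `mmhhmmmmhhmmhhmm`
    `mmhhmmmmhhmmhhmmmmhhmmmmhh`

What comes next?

mmhhmmmmhhmmhhmmmmhhmmmmhhmmhhmmmmhhmmhhmm

Each term (from the third on) is the previous term followed by the one before it: term 3 = mm·hh = mmhh.
The next term joins mmhhmmmmhhmmhhmmmmhhmmmmhh and mmhhmmmmhhmmhhmm.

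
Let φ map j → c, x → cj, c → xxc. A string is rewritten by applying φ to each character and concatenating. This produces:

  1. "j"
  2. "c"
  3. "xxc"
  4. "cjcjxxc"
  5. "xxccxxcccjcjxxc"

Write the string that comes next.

cjcjxxcxxccjcjxxcxxcxxccxxcccjcjxxc

Replace each of the 15 characters of xxccxxcccjcjxxc in place — cj cj xxc xxc cj cj xxc xxc xxc c xxc c cj cj xxc — and concatenate.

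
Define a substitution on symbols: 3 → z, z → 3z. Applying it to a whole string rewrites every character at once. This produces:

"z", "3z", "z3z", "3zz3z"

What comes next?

z3z3zz3z

Rewriting each symbol of 3zz3z: 3→z, z→3z, z→3z, 3→z, z→3z, which concatenates to z 3z 3z z 3z.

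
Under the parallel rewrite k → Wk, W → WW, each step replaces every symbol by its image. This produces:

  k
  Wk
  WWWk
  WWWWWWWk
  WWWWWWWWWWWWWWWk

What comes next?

WWWWWWWWWWWWWWWWWWWWWWWWWWWWWWWk

φ(WWWWWWWWWWWWWWWk) expands symbol-by-symbol to WW WW WW WW WW WW WW WW WW WW WW WW WW WW WW Wk; joining the 16 pieces gives the next term.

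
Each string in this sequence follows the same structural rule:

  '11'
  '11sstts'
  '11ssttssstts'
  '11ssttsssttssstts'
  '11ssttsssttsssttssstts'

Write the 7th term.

The strings grow by a fixed suffix sstts each time.
From 11ssttsssttsssttssstts, 2 further steps: 11ssttsssttsssttssstts → 11ssttsssttsssttsssttssstts → (answer).

11ssttsssttsssttsssttsssttssstts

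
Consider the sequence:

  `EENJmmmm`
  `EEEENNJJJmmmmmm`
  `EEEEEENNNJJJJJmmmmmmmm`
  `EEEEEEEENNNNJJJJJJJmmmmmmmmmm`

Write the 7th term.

EEEEEEEEEEEEEENNNNNNNJJJJJJJJJJJJJmmmmmmmmmmmmmmmm

The n-th term is 2n E's then n N's then 2n-1 J's then 2n+2 m's (n = 1, 2, …).
At n = 7 the blocks have lengths 14, 7, 13, 16.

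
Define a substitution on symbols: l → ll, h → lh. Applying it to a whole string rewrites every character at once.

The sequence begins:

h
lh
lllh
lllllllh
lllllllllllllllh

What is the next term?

lllllllllllllllllllllllllllllllh

Applying the rule to each of the 16 symbols of lllllllllllllllh gives the pieces ll ll ll ll ll ll ll ll ll ll ll ll ll ll ll lh, which concatenate to the answer.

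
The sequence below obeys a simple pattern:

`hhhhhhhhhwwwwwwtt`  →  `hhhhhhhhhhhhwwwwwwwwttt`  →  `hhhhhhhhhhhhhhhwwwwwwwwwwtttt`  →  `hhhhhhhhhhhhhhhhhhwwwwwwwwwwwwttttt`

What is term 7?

hhhhhhhhhhhhhhhhhhhhhhhhhhhwwwwwwwwwwwwwwwwwwtttttttt

The n-th term is 3n+3 h's then 2n+2 w's then n t's, where the shown terms are n = 2, 3, 4, 5.
Setting n = 8 gives 27, 18, 8 characters in each block.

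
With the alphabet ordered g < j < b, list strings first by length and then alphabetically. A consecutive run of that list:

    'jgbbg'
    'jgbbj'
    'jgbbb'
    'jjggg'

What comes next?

The successor of jjggg increments the rightmost position that isn't already b and resets every position after it to g.

jjggj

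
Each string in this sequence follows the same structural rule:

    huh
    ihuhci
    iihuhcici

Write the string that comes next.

iiihuhcicici

Every step adds i to the front and ci to the end of the previous string.
So the next term is i·iihuhcici·ci.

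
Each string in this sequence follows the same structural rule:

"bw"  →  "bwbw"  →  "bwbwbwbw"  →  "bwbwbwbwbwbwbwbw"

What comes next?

Each string is two copies of the previous one concatenated.
So the next term is two copies of bwbwbwbwbwbwbwbw.

bwbwbwbwbwbwbwbwbwbwbwbwbwbwbwbw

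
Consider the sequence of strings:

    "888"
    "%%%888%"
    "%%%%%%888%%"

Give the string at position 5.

%%%%%%%%%%%%888%%%%

Each term wraps the previous one in %%% on the left and % on the right.
From %%%%%%888%%, 2 further steps: %%%%%%888%% → %%%%%%%%%888%%% → (answer).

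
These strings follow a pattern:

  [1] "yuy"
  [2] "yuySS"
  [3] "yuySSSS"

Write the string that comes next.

yuySSSSSS

Each term is the previous one with SS appended.
So the next term is yuySSSS·SS.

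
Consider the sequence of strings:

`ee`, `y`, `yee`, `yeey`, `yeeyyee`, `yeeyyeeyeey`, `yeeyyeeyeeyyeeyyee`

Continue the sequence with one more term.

yeeyyeeyeeyyeeyyeeyeeyyeeyeey

Each term (from the third on) is the previous term followed by the one before it: term 3 = y·ee = yee.
Continuing: yeeyyeeyeeyyeeyyee · yeeyyeeyeey gives term 8.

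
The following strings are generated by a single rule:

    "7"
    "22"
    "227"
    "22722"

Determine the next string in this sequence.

This is a Fibonacci-style word recurrence s(k) = s(k−1)·s(k−2): e.g. 22·7 = 227.
Continuing: 22722 · 227 gives term 5.

22722227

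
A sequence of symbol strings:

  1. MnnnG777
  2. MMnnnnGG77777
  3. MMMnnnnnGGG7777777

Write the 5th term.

Each string has the form M^{n} n^{n+2} G^{n} 7^{2n+1} (n = 1, 2, …).
For term 5, n = 5, so the run lengths are 5, 7, 5, 11.

MMMMMnnnnnnnGGGGG77777777777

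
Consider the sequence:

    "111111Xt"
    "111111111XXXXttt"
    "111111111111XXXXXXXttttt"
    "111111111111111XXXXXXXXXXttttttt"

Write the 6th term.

111111111111111111111XXXXXXXXXXXXXXXXttttttttttt

Reading off run lengths: 1 runs 6, 9, 12, 15; X runs 1, 4, 7, 10; t runs 1, 3, 5, 7 — each is linear in n (n = 1, 2, …).
Setting n = 6 gives 21, 16, 11 characters in each block.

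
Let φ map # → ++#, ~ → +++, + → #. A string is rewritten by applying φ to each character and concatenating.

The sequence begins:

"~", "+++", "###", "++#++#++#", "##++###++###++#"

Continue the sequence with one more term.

Rewriting the 15 symbols of ##++###++###++# one by one yields ++# ++# # # ++# ++# ++# # # ++# ++# ++# # # ++#; concatenated:

++#++###++#++#++###++#++#++###++#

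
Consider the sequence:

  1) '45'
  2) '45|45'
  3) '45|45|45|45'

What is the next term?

s(k+1) = s(k)·|·s(k) — each term doubles the last with '|' between the halves.
Doubling 45|45|45|45 with '|' between the halves:

45|45|45|45|45|45|45|45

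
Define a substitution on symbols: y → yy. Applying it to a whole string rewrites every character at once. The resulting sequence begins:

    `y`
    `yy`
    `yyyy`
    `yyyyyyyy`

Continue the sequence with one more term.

Rewriting each symbol of yyyyyyyy: y→yy, y→yy, y→yy, y→yy, y→yy, y→yy, y→yy, y→yy, which concatenates to yy yy yy yy yy yy yy yy.

yyyyyyyyyyyyyyyy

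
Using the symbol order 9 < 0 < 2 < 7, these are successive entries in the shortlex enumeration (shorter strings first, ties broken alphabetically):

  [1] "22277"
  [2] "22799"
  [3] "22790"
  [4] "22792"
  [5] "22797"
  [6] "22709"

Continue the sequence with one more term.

22700

Treat 22709 as a base-4 numeral over the given alphabet and add one, carrying through any trailing 7's.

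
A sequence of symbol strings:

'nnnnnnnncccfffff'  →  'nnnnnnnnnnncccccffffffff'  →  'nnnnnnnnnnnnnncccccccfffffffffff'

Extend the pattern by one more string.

nnnnnnnnnnnnnnnnncccccccccffffffffffffff

Term n consists of 3n+2 n's, followed by 2n-1 c's, followed by 3n-1 f's, where the shown terms are n = 2, 3, 4.
For the next term, n = 5, so the run lengths are 17, 9, 14.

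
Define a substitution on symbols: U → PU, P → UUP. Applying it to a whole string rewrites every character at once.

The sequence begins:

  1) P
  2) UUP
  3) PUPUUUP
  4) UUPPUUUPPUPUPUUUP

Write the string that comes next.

PUPUUUPUUPPUPUPUUUPUUPPUUUPPUUUPPUPUPUUUP

φ(UUPPUUUPPUPUPUUUP) expands symbol-by-symbol to PU PU UUP UUP PU PU PU UUP UUP PU UUP PU UUP PU PU PU UUP; joining the 17 pieces gives the next term.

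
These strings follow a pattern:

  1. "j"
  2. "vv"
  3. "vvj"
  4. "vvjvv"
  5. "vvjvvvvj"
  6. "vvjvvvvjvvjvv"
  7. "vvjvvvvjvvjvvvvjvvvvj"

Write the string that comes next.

From term 3 onward, concatenate the last term with the second-to-last: vv·j = vvj, vvj·vv = vvjvv, …
So term 8 is vvjvvvvjvvjvvvvjvvvvj·vvjvvvvjvvjvv.

vvjvvvvjvvjvvvvjvvvvjvvjvvvvjvvjvv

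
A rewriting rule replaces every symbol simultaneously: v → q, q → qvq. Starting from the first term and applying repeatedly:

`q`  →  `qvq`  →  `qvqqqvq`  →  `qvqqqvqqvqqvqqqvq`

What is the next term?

φ(qvqqqvqqvqqvqqqvq) expands symbol-by-symbol to qvq q qvq qvq qvq q qvq qvq q qvq qvq q qvq qvq qvq q qvq; joining the 17 pieces gives the next term.

qvqqqvqqvqqvqqqvqqvqqqvqqvqqqvqqvqqvqqqvq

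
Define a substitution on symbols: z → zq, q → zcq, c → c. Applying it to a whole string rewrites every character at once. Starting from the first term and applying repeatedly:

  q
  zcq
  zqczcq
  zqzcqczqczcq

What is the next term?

zqzcqzqczcqczqzcqczqczcq

Rewriting each symbol of zqzcqczqczcq: z→zq, q→zcq, z→zq, c→c, q→zcq, c→c, z→zq, q→zcq, c→c, z→zq, c→c, q→zcq, which concatenates to zq zcq zq c zcq c zq zcq c zq c zcq.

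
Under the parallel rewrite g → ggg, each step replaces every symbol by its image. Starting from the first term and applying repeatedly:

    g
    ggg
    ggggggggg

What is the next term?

ggggggggggggggggggggggggggg

Expanding ggggggggg: g→ggg, g→ggg, g→ggg, g→ggg, g→ggg, g→ggg, g→ggg, g→ggg, g→ggg. Concatenated: ggg ggg ggg ggg ggg ggg ggg ggg ggg.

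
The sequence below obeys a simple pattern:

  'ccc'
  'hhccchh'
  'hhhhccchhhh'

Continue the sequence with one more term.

hhhhhhccchhhhhh

Each term wraps the previous one in hh on the left and hh on the right.
One more step from hhhhccchhhh gives the answer.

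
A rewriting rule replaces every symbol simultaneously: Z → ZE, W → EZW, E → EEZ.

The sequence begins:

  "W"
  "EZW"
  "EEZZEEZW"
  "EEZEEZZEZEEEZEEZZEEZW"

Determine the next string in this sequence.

Rewriting the 21 symbols of EEZEEZZEZEEEZEEZZEEZW one by one yields EEZ EEZ ZE EEZ EEZ ZE ZE EEZ ZE EEZ EEZ EEZ ZE EEZ EEZ ZE ZE EEZ EEZ ZE EZW; concatenated:

EEZEEZZEEEZEEZZEZEEEZZEEEZEEZEEZZEEEZEEZZEZEEEZEEZZEEZW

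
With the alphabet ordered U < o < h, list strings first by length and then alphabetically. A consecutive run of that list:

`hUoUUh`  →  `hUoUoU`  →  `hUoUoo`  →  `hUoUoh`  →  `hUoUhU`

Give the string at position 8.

Stepping forward 3 times from hUoUhU: hUoUhU → hUoUho → hUoUhh, then the target.

hUooUU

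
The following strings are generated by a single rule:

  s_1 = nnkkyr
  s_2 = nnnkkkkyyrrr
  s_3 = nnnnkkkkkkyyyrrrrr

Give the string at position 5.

nnnnnnkkkkkkkkkkyyyyyrrrrrrrrr

The n-th term is n+1 n's then 2n k's then n y's then 2n-1 r's (n = 1, 2, …).
Setting n = 5 gives 6, 10, 5, 9 characters in each block.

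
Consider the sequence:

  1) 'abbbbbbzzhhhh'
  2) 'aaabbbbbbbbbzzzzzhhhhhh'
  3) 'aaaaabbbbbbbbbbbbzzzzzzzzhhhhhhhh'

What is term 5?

aaaaaaaaabbbbbbbbbbbbbbbbbbzzzzzzzzzzzzzzhhhhhhhhhhhh

The n-th term is 2n-1 a's then 3n+3 b's then 3n-1 z's then 2n+2 h's (n = 1, 2, …).
Setting n = 5 gives 9, 18, 14, 12 characters in each block.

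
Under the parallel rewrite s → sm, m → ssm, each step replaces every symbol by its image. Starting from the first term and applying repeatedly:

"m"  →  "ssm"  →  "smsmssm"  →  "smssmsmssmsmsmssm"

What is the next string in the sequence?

smssmsmsmssmsmssmsmsmssmsmssmsmssmsmsmssm

Replace each of the 17 characters of smssmsmssmsmsmssm in place — sm ssm sm sm ssm sm ssm sm sm ssm sm ssm sm ssm sm sm ssm — and concatenate.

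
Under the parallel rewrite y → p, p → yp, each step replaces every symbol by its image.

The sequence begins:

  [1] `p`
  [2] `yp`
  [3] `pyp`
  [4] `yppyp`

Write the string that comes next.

pypyppyp

Expanding yppyp: y→p, p→yp, p→yp, y→p, p→yp. Concatenated: p yp yp p yp.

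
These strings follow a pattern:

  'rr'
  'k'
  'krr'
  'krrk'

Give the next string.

krrkkrr

From term 3 onward, concatenate the last term with the second-to-last: k·rr = krr, krr·k = krrk, …
So term 5 is krrk·krr.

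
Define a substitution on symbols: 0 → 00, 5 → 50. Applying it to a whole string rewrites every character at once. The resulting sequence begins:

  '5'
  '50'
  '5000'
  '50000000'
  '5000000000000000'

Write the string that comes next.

50000000000000000000000000000000

φ(5000000000000000) expands symbol-by-symbol to 50 00 00 00 00 00 00 00 00 00 00 00 00 00 00 00; joining the 16 pieces gives the next term.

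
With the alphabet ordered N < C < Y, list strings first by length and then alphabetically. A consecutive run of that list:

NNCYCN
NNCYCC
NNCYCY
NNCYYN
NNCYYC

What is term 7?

Advancing 2 positions from NNCYYC through NNCYYC → NNCYYY reaches term 7.

NNYNNN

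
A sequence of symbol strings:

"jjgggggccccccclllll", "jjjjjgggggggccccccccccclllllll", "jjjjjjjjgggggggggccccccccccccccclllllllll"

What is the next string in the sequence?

jjjjjjjjjjjgggggggggggccccccccccccccccccclllllllllll

Term n consists of 3n-1 j's, followed by 2n+3 g's, followed by 4n+3 c's, followed by 2n+3 l's (n = 1, 2, …).
Setting n = 4 gives 11, 11, 19, 11 characters in each block.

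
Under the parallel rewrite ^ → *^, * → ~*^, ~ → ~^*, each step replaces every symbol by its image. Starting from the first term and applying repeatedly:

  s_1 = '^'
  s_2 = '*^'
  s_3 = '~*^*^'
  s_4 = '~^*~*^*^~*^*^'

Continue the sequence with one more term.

φ(~^*~*^*^~*^*^) expands symbol-by-symbol to ~^* *^ ~*^ ~^* ~*^ *^ ~*^ *^ ~^* ~*^ *^ ~*^ *^; joining the 13 pieces gives the next term.

~^**^~*^~^*~*^*^~*^*^~^*~*^*^~*^*^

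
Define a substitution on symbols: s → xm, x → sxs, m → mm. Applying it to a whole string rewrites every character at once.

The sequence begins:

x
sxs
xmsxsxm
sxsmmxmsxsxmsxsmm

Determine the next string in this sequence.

xmsxsxmmmmmsxsmmxmsxsxmsxsmmxmsxsxmmmmm

Applying the rule to each of the 17 symbols of sxsmmxmsxsxmsxsmm gives the pieces xm sxs xm mm mm sxs mm xm sxs xm sxs mm xm sxs xm mm mm, which concatenate to the answer.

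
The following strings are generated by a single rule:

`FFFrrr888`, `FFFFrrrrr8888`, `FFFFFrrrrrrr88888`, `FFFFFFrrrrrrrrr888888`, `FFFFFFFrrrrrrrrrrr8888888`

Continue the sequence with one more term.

FFFFFFFFrrrrrrrrrrrrr88888888

Each string has the form F^{n+1} r^{2n-1} 8^{n+1}, where the shown terms are n = 2, 3, 4, 5, 6.
For the next term, n = 7, so the run lengths are 8, 13, 8.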